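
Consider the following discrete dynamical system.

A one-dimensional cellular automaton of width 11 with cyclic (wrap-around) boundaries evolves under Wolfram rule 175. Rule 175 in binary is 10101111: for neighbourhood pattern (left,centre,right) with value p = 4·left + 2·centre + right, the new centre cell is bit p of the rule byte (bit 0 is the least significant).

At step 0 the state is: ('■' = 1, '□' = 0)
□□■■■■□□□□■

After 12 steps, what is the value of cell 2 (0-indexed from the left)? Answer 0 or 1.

0) □□■■■■□□□□■
1) □■■■■□□■■■■
2) ■■■■□□■■■■□
3) ■■■□□■■■■□■
4) ■■□□■■■■□■■
5) ■□□■■■■□■■■
6) □□■■■■□■■■■
7) □■■■■□■■■■□
8) ■■■■□■■■■□□
9) ■■■□■■■■□□■
10) ■■□■■■■□□■■
11) ■□■■■■□□■■■
12) □■■■■□□■■■■

1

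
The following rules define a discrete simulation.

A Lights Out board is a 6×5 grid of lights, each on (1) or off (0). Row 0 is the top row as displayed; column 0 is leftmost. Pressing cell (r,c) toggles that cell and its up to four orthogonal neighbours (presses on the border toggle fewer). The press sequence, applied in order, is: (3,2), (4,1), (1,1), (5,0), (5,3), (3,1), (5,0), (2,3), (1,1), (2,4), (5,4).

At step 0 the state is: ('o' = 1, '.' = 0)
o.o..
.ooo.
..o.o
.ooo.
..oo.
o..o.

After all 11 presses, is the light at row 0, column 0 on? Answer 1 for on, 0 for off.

t=0: o.o..
.ooo.
..o.o
.ooo.
..oo.
o..o.
t=1: o.o..
.ooo.
....o
.....
...o.
o..o.
t=2: o.o..
.ooo.
....o
.o...
oooo.
oo.o.
t=3: ooo..
o..o.
.o..o
.o...
oooo.
oo.o.
t=4: ooo..
o..o.
.o..o
.o...
.ooo.
...o.
t=5: ooo..
o..o.
.o..o
.o...
.oo..
..o.o
t=6: ooo..
o..o.
....o
o.o..
..o..
..o.o
t=7: ooo..
o..o.
....o
o.o..
o.o..
ooo.o
t=8: ooo..
o....
..oo.
o.oo.
o.o..
ooo.o
t=9: o.o..
.oo..
.ooo.
o.oo.
o.o..
ooo.o
t=10: o.o..
.oo.o
.oo.o
o.ooo
o.o..
ooo.o
t=11: o.o..
.oo.o
.oo.o
o.ooo
o.o.o
oooo.

1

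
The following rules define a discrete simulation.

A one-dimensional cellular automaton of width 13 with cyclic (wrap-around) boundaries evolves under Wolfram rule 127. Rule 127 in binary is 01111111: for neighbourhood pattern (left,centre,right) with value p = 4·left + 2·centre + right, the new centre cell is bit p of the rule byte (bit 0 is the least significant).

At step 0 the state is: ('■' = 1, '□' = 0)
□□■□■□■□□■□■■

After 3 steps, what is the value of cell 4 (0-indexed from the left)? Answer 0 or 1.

t=0: □□■□■□■□□■□■■
t=1: ■■■■■■■■■■■■■
t=2: □□□□□□□□□□□□□
t=3: ■■■■■■■■■■■■■

1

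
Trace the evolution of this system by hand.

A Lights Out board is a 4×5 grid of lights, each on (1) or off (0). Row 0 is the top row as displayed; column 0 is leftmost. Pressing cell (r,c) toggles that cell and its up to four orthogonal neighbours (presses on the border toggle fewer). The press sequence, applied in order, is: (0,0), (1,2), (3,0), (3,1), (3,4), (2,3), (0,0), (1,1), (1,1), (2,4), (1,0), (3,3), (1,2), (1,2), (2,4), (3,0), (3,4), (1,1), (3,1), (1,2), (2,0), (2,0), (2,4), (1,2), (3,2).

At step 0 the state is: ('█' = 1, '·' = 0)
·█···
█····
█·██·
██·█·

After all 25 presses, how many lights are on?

0) ·█···
█····
█·██·
██·█·
1) █····
·····
█·██·
██·█·
2) █·█··
·███·
█··█·
██·█·
3) █·█··
·███·
···█·
···█·
4) █·█··
·███·
·█·█·
████·
5) █·█··
·███·
·█·██
███·█
6) █·█··
·██··
·██··
█████
7) ·██··
███··
·██··
█████
8) ··█··
·····
··█··
█████
9) ·██··
███··
·██··
█████
10) ·██··
███·█
·████
████·
11) ███··
··█·█
█████
████·
12) ███··
··█·█
███·█
██··█
13) ██···
·█·██
██··█
██··█
14) ███··
··█·█
███·█
██··█
15) ███··
··█··
████·
██···
16) ███··
··█··
·███·
·····
17) ███··
··█··
·████
···██
18) █·█··
██···
··███
···██
19) █·█··
██···
·████
█████
20) █····
█·██·
·█·██
█████
21) █····
··██·
█··██
·████
22) █····
█·██·
·█·██
█████
23) █····
█·███
·█···
████·
24) █·█··
██··█
·██··
████·
25) █·█··
██··█
·█···
█····

7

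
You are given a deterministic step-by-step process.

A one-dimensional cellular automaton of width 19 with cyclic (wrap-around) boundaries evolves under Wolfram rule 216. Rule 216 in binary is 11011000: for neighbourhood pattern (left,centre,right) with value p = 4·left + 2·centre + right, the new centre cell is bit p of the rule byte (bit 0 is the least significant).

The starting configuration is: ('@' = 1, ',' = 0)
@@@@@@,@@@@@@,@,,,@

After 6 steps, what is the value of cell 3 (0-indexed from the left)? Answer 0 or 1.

1

[0] @@@@@@,@@@@@@,@,,,@
[1] @@@@@@,@@@@@@,,@,,@
[2] @@@@@@,@@@@@@@,,@,@
[3] @@@@@@,@@@@@@@@,,,@
[4] @@@@@@,@@@@@@@@@,,@
[5] @@@@@@,@@@@@@@@@@,@
[6] @@@@@@,@@@@@@@@@@,@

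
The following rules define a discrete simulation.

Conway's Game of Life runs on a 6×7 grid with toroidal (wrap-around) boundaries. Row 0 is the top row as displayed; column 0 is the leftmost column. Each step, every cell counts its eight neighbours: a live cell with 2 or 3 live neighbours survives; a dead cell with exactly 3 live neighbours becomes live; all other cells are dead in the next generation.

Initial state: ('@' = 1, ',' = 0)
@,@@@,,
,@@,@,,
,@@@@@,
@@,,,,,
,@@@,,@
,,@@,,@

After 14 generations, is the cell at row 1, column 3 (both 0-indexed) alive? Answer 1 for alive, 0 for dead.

1

t=0: @,@@@,,
,@@,@,,
,@@@@@,
@@,,,,,
,@@@,,@
,,@@,,@
t=1: @,,,@@,
@,,,,,,
,,,,@@,
,,,,,@@
,,,@,,@
,,,,,@@
t=2: @,,,@@,
,,,,,,,
,,,,@@,
,,,,,,@
@,,,@,,
@,,,,,,
t=3: ,,,,,,@
,,,,,,@
,,,,,@,
,,,,@,@
@,,,,,@
@@,,@@,
t=4: ,,,,,,@
,,,,,@@
,,,,,@@
@,,,,,@
,@,,@,,
,@,,,@,
t=5: @,,,,,@
@,,,,,,
,,,,,,,
@,,,,,@
,@,,,@@
@,,,,@,
t=6: @@,,,,,
@,,,,,@
@,,,,,@
@,,,,@@
,@,,,@,
,@,,,@,
t=7: ,@,,,,,
,,,,,,,
,@,,,,,
,@,,,@,
,@,,@@,
,@@,,,@
t=8: @@@,,,,
,,,,,,,
,,,,,,,
@@@,@@,
,@,,@@@
,@@,,@,
t=9: @,@,,,,
,@,,,,,
,@,,,,,
@@@@@,,
,,,,,,,
,,,@@@,
t=10: ,@@@@,,
@@@,,,,
,,,@,,,
@@@@,,,
,@,,,@,
,,,@@,,
t=11: @,,,@,,
@,,,@,,
,,,@,,,
@@,@@,,
@@,,,,,
,@,,,@,
t=12: @@,,@@@
,,,@@,,
@@@@,,,
@@,@@,,
,,,,@,@
,@,,,,@
t=13: ,@@@@,@
,,,,,,,
@,,,,,,
,,,,@@@
,@@@@,@
,@,,@,,
t=14: @@@@@@,
@@@@,,,
,,,,,@@
,@@,@,@
,@@,,,@
,,,,,,,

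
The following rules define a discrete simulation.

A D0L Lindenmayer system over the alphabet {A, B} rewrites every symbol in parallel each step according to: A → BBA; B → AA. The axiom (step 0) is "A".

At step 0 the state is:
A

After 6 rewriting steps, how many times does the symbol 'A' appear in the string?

k=0  A
k=1  BBA
k=2  AAAABBA
k=3  BBABBABBABBAAAAABBA
k=4  AAAABBAAAAABBAAAAABBAAAAABBABBABBABBABBAAAAABBA
k=5  BBABBABBABBAAAAABBABBABBABBABBAAAAABBABBABBABBABBAAAAABBAB…ABBAAAAABBAAAAABBAAAAABBAAAAABBAAAAABBABBABBABBABBAAAAABBA  (len 123)
k=6  AAAABBAAAAABBAAAAABBAAAAABBABBABBABBABBAAAAABBAAAAABBAAAAA…ABBAAAAABBAAAAABBAAAAABBAAAAABBAAAAABBABBABBABBABBAAAAABBA  (len 311)

181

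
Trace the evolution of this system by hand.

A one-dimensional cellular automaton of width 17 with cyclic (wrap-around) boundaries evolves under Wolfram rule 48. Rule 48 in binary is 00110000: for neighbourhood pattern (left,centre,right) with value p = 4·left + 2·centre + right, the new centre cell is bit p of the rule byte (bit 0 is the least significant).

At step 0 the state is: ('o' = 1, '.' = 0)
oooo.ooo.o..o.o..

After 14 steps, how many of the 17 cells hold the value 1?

gen 0: oooo.ooo.o..o.o..
gen 1: ....o...o.o..o.o.
gen 2: .....o...o.o..o.o
gen 3: o.....o...o.o..o.
gen 4: .o.....o...o.o..o
gen 5: o.o.....o...o.o..
gen 6: .o.o.....o...o.o.
gen 7: ..o.o.....o...o.o
gen 8: o..o.o.....o...o.
gen 9: .o..o.o.....o...o
gen 10: o.o..o.o.....o...
gen 11: .o.o..o.o.....o..
gen 12: ..o.o..o.o.....o.
gen 13: ...o.o..o.o.....o
gen 14: o...o.o..o.o.....

5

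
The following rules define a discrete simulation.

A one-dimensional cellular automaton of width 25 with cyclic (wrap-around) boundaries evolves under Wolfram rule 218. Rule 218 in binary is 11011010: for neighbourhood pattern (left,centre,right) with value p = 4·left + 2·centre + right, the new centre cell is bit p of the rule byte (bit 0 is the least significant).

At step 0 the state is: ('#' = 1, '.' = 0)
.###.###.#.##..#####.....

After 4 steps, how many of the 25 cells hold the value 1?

23

0) .###.###.#.##..#####.....
1) ####.###...##########....
2) ####.####.############..#
3) ####.####.###############
4) ####.####.###############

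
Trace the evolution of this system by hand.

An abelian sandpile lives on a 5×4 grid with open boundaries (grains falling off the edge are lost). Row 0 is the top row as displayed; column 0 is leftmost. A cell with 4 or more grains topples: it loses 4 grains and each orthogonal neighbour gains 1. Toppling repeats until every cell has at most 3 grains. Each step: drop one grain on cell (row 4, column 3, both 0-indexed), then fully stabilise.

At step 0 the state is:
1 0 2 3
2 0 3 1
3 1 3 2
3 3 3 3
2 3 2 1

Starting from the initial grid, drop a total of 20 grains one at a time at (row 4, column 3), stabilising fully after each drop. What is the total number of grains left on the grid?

k=0  1 0 2 3
2 0 3 1
3 1 3 2
3 3 3 3
2 3 2 1
k=1  1 0 2 3
2 0 3 1
3 1 3 2
3 3 3 3
2 3 2 2
k=2  1 0 2 3
2 0 3 1
3 1 3 2
3 3 3 3
2 3 2 3
k=3  1 0 3 3
3 2 0 3
1 0 3 0
2 3 3 2
0 2 1 2
k=4  1 0 3 3
3 2 0 3
1 0 3 0
2 3 3 2
0 2 1 3
k=5  1 0 3 3
3 2 0 3
1 0 3 0
2 3 3 3
0 2 2 0
k=6  1 0 3 3
3 2 0 3
1 0 3 0
2 3 3 3
0 2 2 1
k=7  1 0 3 3
3 2 0 3
1 0 3 0
2 3 3 3
0 2 2 2
k=8  1 0 3 3
3 2 0 3
1 0 3 0
2 3 3 3
0 2 2 3
k=9  1 0 3 3
3 2 1 3
1 2 0 2
3 1 3 1
1 0 1 2
k=10  1 0 3 3
3 2 1 3
1 2 0 2
3 1 3 1
1 0 1 3
k=11  1 0 3 3
3 2 1 3
1 2 0 2
3 1 3 2
1 0 2 0
k=12  1 0 3 3
3 2 1 3
1 2 0 2
3 1 3 2
1 0 2 1
k=13  1 0 3 3
3 2 1 3
1 2 0 2
3 1 3 2
1 0 2 2
k=14  1 0 3 3
3 2 1 3
1 2 0 2
3 1 3 2
1 0 2 3
k=15  1 0 3 3
3 2 1 3
1 2 0 2
3 1 3 3
1 0 3 0
k=16  1 0 3 3
3 2 1 3
1 2 0 2
3 1 3 3
1 0 3 1
k=17  1 0 3 3
3 2 1 3
1 2 0 2
3 1 3 3
1 0 3 2
k=18  1 0 3 3
3 2 1 3
1 2 0 2
3 1 3 3
1 0 3 3
k=19  1 0 3 3
3 2 1 3
1 2 1 3
3 2 1 1
1 1 1 2
k=20  1 0 3 3
3 2 1 3
1 2 1 3
3 2 1 1
1 1 1 3

36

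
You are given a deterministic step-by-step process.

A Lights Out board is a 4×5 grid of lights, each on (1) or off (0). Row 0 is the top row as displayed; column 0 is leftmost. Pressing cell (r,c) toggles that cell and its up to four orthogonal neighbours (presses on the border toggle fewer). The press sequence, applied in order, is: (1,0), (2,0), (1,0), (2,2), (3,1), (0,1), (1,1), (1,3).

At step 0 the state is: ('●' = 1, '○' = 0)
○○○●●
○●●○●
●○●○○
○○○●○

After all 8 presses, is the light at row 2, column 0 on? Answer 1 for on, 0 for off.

gen 0: ○○○●●
○●●○●
●○●○○
○○○●○
gen 1: ●○○●●
●○●○●
○○●○○
○○○●○
gen 2: ●○○●●
○○●○●
●●●○○
●○○●○
gen 3: ○○○●●
●●●○●
○●●○○
●○○●○
gen 4: ○○○●●
●●○○●
○○○●○
●○●●○
gen 5: ○○○●●
●●○○●
○●○●○
○●○●○
gen 6: ●●●●●
●○○○●
○●○●○
○●○●○
gen 7: ●○●●●
○●●○●
○○○●○
○●○●○
gen 8: ●○●○●
○●○●○
○○○○○
○●○●○

0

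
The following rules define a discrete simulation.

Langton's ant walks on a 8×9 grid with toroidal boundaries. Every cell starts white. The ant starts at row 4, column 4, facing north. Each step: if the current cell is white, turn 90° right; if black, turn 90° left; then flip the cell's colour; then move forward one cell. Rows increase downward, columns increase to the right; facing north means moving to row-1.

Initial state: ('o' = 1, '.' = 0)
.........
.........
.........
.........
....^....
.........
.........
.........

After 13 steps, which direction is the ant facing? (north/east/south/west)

east

gen 0: .........
.........
.........
.........
....^....
.........
.........
.........
gen 1: .........
.........
.........
.........
....o>...
.........
.........
.........
gen 2: .........
.........
.........
.........
....oo...
.....v...
.........
.........
gen 3: .........
.........
.........
.........
....oo...
....<o...
.........
.........
gen 4: .........
.........
.........
.........
....^o...
....oo...
.........
.........
gen 5: .........
.........
.........
.........
...<.o...
....oo...
.........
.........
gen 6: .........
.........
.........
...^.....
...o.o...
....oo...
.........
.........
gen 7: .........
.........
.........
...o>....
...o.o...
....oo...
.........
.........
gen 8: .........
.........
.........
...oo....
...ovo...
....oo...
.........
.........
gen 9: .........
.........
.........
...oo....
...<oo...
....oo...
.........
.........
gen 10: .........
.........
.........
...oo....
....oo...
...voo...
.........
.........
gen 11: .........
.........
.........
...oo....
....oo...
..<ooo...
.........
.........
gen 12: .........
.........
.........
...oo....
..^.oo...
..oooo...
.........
.........
gen 13: .........
.........
.........
...oo....
..o>oo...
..oooo...
.........
.........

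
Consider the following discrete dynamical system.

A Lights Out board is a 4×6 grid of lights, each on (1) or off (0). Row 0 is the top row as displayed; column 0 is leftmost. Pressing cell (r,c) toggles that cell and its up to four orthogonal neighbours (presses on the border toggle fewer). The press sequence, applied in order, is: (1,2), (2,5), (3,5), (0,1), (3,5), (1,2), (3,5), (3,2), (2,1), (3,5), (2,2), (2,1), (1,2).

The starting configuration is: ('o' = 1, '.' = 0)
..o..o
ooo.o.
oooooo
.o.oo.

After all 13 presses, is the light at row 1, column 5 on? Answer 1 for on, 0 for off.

1

gen 0: ..o..o
ooo.o.
oooooo
.o.oo.
gen 1: .....o
o..oo.
oo.ooo
.o.oo.
gen 2: .....o
o..ooo
oo.o..
.o.ooo
gen 3: .....o
o..ooo
oo.o.o
.o.o..
gen 4: ooo..o
oo.ooo
oo.o.o
.o.o..
gen 5: ooo..o
oo.ooo
oo.o..
.o.ooo
gen 6: oo...o
o.o.oo
oooo..
.o.ooo
gen 7: oo...o
o.o.oo
oooo.o
.o.o..
gen 8: oo...o
o.o.oo
oo.o.o
..o...
gen 9: oo...o
ooo.oo
..oo.o
.oo...
gen 10: oo...o
ooo.oo
..oo..
.oo.oo
gen 11: oo...o
oo..oo
.o....
.o..oo
gen 12: oo...o
o...oo
o.o...
....oo
gen 13: ooo..o
oooooo
o.....
....oo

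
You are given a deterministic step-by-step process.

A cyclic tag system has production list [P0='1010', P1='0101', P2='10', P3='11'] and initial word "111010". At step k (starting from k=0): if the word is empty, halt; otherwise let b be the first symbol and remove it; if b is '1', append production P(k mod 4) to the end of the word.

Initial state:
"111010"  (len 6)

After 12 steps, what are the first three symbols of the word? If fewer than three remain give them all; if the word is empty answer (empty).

011

gen 0: "111010"  (len 6)
gen 1: "110101010"  (len 9)
gen 2: "101010100101"  (len 12)
gen 3: "0101010010110"  (len 13)
gen 4: "101010010110"  (len 12)
gen 5: "010100101101010"  (len 15)
gen 6: "10100101101010"  (len 14)
gen 7: "010010110101010"  (len 15)
gen 8: "10010110101010"  (len 14)
gen 9: "00101101010101010"  (len 17)
gen 10: "0101101010101010"  (len 16)
gen 11: "101101010101010"  (len 15)
gen 12: "0110101010101011"  (len 16)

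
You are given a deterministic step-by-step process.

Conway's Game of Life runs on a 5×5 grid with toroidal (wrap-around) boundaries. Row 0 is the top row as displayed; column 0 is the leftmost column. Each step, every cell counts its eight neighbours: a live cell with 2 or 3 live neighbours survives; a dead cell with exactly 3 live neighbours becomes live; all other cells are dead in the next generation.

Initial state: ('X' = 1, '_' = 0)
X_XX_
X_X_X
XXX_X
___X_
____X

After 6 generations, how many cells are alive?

t=0: X_XX_
X_X_X
XXX_X
___X_
____X
t=1: X_X__
_____
__X__
_XXX_
__X_X
t=2: _X_X_
_X___
_XXX_
_X___
X___X
t=3: _XX_X
XX_X_
XX___
_X_XX
XXX_X
t=4: _____
___X_
___X_
___X_
_____
t=5: _____
_____
__XXX
_____
_____
t=6: _____
___X_
___X_
___X_
_____

3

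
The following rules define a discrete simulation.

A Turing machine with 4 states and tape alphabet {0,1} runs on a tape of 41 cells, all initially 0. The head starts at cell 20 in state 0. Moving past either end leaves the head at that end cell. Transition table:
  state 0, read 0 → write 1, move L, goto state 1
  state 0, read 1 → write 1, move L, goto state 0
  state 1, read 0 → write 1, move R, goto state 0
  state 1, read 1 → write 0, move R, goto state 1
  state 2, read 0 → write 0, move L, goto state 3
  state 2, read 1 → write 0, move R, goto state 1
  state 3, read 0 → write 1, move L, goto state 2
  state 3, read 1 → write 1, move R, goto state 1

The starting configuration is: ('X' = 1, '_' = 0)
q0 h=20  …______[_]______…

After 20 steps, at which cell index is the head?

10

[0] q0 h=20  …______[_]______…
[1] q1 h=19  …______[_]X_____…
[2] q0 h=20  …_____X[X]______…
[3] q0 h=19  …______[X]X_____…
[4] q0 h=18  …______[_]XX____…
[5] q1 h=17  …______[_]XXX___…
[6] q0 h=18  …_____X[X]XX____…
[7] q0 h=17  …______[X]XXX___…
[8] q0 h=16  …______[_]XXXX__…
[9] q1 h=15  …______[_]XXXXX_…
[10] q0 h=16  …_____X[X]XXXX__…
[11] q0 h=15  …______[X]XXXXX_…
[12] q0 h=14  …______[_]XXXXXX…
[13] q1 h=13  …______[_]XXXXXX…
[14] q0 h=14  …_____X[X]XXXXXX…
[15] q0 h=13  …______[X]XXXXXX…
[16] q0 h=12  …______[_]XXXXXX…
[17] q1 h=11  …______[_]XXXXXX…
[18] q0 h=12  …_____X[X]XXXXXX…
[19] q0 h=11  …______[X]XXXXXX…
[20] q0 h=10  …______[_]XXXXXX…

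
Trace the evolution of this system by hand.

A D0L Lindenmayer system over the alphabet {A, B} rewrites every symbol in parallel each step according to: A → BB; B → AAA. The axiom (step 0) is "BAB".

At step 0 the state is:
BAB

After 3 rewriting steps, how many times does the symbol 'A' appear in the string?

[0] BAB
[1] AAABBAAA
[2] BBBBBBAAAAAABBBBBB
[3] AAAAAAAAAAAAAAAAAABBBBBBBBBBBBAAAAAAAAAAAAAAAAAA

36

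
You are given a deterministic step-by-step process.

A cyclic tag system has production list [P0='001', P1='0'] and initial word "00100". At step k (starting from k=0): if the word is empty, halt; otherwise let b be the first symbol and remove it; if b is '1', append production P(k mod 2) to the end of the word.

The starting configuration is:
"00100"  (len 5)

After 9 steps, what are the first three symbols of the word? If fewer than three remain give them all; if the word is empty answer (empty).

(empty)

[0] "00100"  (len 5)
[1] "0100"  (len 4)
[2] "100"  (len 3)
[3] "00001"  (len 5)
[4] "0001"  (len 4)
[5] "001"  (len 3)
[6] "01"  (len 2)
[7] "1"  (len 1)
[8] "0"  (len 1)
[9] (halted — word empty)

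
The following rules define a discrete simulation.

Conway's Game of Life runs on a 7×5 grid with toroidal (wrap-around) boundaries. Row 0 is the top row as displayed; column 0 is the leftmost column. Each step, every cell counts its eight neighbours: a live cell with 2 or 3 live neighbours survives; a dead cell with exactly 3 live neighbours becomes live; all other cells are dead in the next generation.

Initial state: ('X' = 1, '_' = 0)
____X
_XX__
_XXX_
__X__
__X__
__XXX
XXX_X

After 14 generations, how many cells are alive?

2

[0] ____X
_XX__
_XXX_
__X__
__X__
__XXX
XXX_X
[1] ____X
XX___
___X_
_____
_XX__
____X
_XX__
[2] __X__
X___X
_____
__X__
_____
X__X_
X__X_
[3] XX_X_
_____
_____
_____
_____
_____
_XXX_
[4] XX_XX
_____
_____
_____
_____
__X__
XX_XX
[5] _X_X_
X___X
_____
_____
_____
XXXXX
_____
[6] X___X
X___X
_____
_____
XXXXX
XXXXX
_____
[7] X___X
X___X
_____
XXXXX
_____
_____
__X__
[8] XX_XX
X___X
__X__
XXXXX
XXXXX
_____
_____
[9] _X_X_
__X__
__X__
_____
_____
XXXXX
X___X
[10] XXXXX
_XXX_
_____
_____
XXXXX
_XXX_
_____
[11] X___X
_____
__X__
XXXXX
X___X
_____
_____
[12] _____
_____
X_X_X
__X__
__X__
_____
_____
[13] _____
_____
_X_X_
__X__
_____
_____
_____
[14] _____
_____
__X__
__X__
_____
_____
_____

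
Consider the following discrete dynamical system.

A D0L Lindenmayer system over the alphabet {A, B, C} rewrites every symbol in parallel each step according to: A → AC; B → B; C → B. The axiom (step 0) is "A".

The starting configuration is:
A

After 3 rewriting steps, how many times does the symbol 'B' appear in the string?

[0] A
[1] AC
[2] ACB
[3] ACBB

2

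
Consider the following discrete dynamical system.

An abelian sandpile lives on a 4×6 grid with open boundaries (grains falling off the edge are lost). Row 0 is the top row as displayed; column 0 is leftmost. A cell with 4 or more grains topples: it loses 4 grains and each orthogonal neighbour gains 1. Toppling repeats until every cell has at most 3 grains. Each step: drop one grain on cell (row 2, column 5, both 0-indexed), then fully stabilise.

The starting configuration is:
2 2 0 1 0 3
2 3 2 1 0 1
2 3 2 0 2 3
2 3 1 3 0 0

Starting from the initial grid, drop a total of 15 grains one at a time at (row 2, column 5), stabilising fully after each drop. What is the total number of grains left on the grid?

43

t=0: 2 2 0 1 0 3
2 3 2 1 0 1
2 3 2 0 2 3
2 3 1 3 0 0
t=1: 2 2 0 1 0 3
2 3 2 1 0 2
2 3 2 0 3 0
2 3 1 3 0 1
t=2: 2 2 0 1 0 3
2 3 2 1 0 2
2 3 2 0 3 1
2 3 1 3 0 1
t=3: 2 2 0 1 0 3
2 3 2 1 0 2
2 3 2 0 3 2
2 3 1 3 0 1
t=4: 2 2 0 1 0 3
2 3 2 1 0 2
2 3 2 0 3 3
2 3 1 3 0 1
t=5: 2 2 0 1 0 3
2 3 2 1 1 3
2 3 2 1 0 1
2 3 1 3 1 2
t=6: 2 2 0 1 0 3
2 3 2 1 1 3
2 3 2 1 0 2
2 3 1 3 1 2
t=7: 2 2 0 1 0 3
2 3 2 1 1 3
2 3 2 1 0 3
2 3 1 3 1 2
t=8: 2 2 0 1 1 0
2 3 2 1 2 1
2 3 2 1 1 1
2 3 1 3 1 3
t=9: 2 2 0 1 1 0
2 3 2 1 2 1
2 3 2 1 1 2
2 3 1 3 1 3
t=10: 2 2 0 1 1 0
2 3 2 1 2 1
2 3 2 1 1 3
2 3 1 3 1 3
t=11: 2 2 0 1 1 0
2 3 2 1 2 2
2 3 2 1 2 1
2 3 1 3 2 0
t=12: 2 2 0 1 1 0
2 3 2 1 2 2
2 3 2 1 2 2
2 3 1 3 2 0
t=13: 2 2 0 1 1 0
2 3 2 1 2 2
2 3 2 1 2 3
2 3 1 3 2 0
t=14: 2 2 0 1 1 0
2 3 2 1 2 3
2 3 2 1 3 0
2 3 1 3 2 1
t=15: 2 2 0 1 1 0
2 3 2 1 2 3
2 3 2 1 3 1
2 3 1 3 2 1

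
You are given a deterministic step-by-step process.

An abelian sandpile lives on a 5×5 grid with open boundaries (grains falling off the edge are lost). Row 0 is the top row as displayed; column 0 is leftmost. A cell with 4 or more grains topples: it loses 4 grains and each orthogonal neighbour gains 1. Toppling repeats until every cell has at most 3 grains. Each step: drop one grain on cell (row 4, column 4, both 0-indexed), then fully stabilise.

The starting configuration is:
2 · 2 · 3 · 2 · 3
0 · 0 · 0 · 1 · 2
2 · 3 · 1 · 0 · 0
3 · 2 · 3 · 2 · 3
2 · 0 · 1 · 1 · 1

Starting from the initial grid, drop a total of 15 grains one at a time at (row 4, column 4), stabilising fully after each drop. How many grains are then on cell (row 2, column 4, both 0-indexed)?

[0] 2 · 2 · 3 · 2 · 3
0 · 0 · 0 · 1 · 2
2 · 3 · 1 · 0 · 0
3 · 2 · 3 · 2 · 3
2 · 0 · 1 · 1 · 1
[1] 2 · 2 · 3 · 2 · 3
0 · 0 · 0 · 1 · 2
2 · 3 · 1 · 0 · 0
3 · 2 · 3 · 2 · 3
2 · 0 · 1 · 1 · 2
[2] 2 · 2 · 3 · 2 · 3
0 · 0 · 0 · 1 · 2
2 · 3 · 1 · 0 · 0
3 · 2 · 3 · 2 · 3
2 · 0 · 1 · 1 · 3
[3] 2 · 2 · 3 · 2 · 3
0 · 0 · 0 · 1 · 2
2 · 3 · 1 · 0 · 1
3 · 2 · 3 · 3 · 0
2 · 0 · 1 · 2 · 1
[4] 2 · 2 · 3 · 2 · 3
0 · 0 · 0 · 1 · 2
2 · 3 · 1 · 0 · 1
3 · 2 · 3 · 3 · 0
2 · 0 · 1 · 2 · 2
[5] 2 · 2 · 3 · 2 · 3
0 · 0 · 0 · 1 · 2
2 · 3 · 1 · 0 · 1
3 · 2 · 3 · 3 · 0
2 · 0 · 1 · 2 · 3
[6] 2 · 2 · 3 · 2 · 3
0 · 0 · 0 · 1 · 2
2 · 3 · 1 · 0 · 1
3 · 2 · 3 · 3 · 1
2 · 0 · 1 · 3 · 0
[7] 2 · 2 · 3 · 2 · 3
0 · 0 · 0 · 1 · 2
2 · 3 · 1 · 0 · 1
3 · 2 · 3 · 3 · 1
2 · 0 · 1 · 3 · 1
[8] 2 · 2 · 3 · 2 · 3
0 · 0 · 0 · 1 · 2
2 · 3 · 1 · 0 · 1
3 · 2 · 3 · 3 · 1
2 · 0 · 1 · 3 · 2
[9] 2 · 2 · 3 · 2 · 3
0 · 0 · 0 · 1 · 2
2 · 3 · 1 · 0 · 1
3 · 2 · 3 · 3 · 1
2 · 0 · 1 · 3 · 3
[10] 2 · 2 · 3 · 2 · 3
0 · 0 · 0 · 1 · 2
2 · 3 · 2 · 1 · 1
3 · 3 · 0 · 1 · 3
2 · 0 · 3 · 1 · 1
[11] 2 · 2 · 3 · 2 · 3
0 · 0 · 0 · 1 · 2
2 · 3 · 2 · 1 · 1
3 · 3 · 0 · 1 · 3
2 · 0 · 3 · 1 · 2
[12] 2 · 2 · 3 · 2 · 3
0 · 0 · 0 · 1 · 2
2 · 3 · 2 · 1 · 1
3 · 3 · 0 · 1 · 3
2 · 0 · 3 · 1 · 3
[13] 2 · 2 · 3 · 2 · 3
0 · 0 · 0 · 1 · 2
2 · 3 · 2 · 1 · 2
3 · 3 · 0 · 2 · 0
2 · 0 · 3 · 2 · 1
[14] 2 · 2 · 3 · 2 · 3
0 · 0 · 0 · 1 · 2
2 · 3 · 2 · 1 · 2
3 · 3 · 0 · 2 · 0
2 · 0 · 3 · 2 · 2
[15] 2 · 2 · 3 · 2 · 3
0 · 0 · 0 · 1 · 2
2 · 3 · 2 · 1 · 2
3 · 3 · 0 · 2 · 0
2 · 0 · 3 · 2 · 3

2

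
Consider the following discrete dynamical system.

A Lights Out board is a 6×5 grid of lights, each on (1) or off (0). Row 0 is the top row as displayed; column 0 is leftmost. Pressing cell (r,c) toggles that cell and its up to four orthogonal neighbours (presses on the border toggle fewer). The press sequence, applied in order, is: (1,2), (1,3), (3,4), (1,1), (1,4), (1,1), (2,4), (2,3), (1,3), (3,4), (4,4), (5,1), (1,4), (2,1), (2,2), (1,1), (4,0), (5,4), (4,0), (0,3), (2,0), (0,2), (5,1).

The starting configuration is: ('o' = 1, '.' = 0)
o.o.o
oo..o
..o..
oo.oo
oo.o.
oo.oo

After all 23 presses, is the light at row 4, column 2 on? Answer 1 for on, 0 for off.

0

k=0  o.o.o
oo..o
..o..
oo.oo
oo.o.
oo.oo
k=1  o...o
o.ooo
.....
oo.oo
oo.o.
oo.oo
k=2  o..oo
o....
...o.
oo.oo
oo.o.
oo.oo
k=3  o..oo
o....
...oo
oo...
oo.oo
oo.oo
k=4  oo.oo
.oo..
.o.oo
oo...
oo.oo
oo.oo
k=5  oo.o.
.oooo
.o.o.
oo...
oo.oo
oo.oo
k=6  o..o.
o..oo
...o.
oo...
oo.oo
oo.oo
k=7  o..o.
o..o.
....o
oo..o
oo.oo
oo.oo
k=8  o..o.
o....
..oo.
oo.oo
oo.oo
oo.oo
k=9  o....
o.ooo
..o..
oo.oo
oo.oo
oo.oo
k=10  o....
o.ooo
..o.o
oo...
oo.o.
oo.oo
k=11  o....
o.ooo
..o.o
oo..o
oo..o
oo.o.
k=12  o....
o.ooo
..o.o
oo..o
o...o
..oo.
k=13  o...o
o.o..
..o..
oo..o
o...o
..oo.
k=14  o...o
ooo..
oo...
o...o
o...o
..oo.
k=15  o...o
oo...
o.oo.
o.o.o
o...o
..oo.
k=16  oo..o
..o..
oooo.
o.o.o
o...o
..oo.
k=17  oo..o
..o..
oooo.
..o.o
.o..o
o.oo.
k=18  oo..o
..o..
oooo.
..o.o
.o...
o.o.o
k=19  oo..o
..o..
oooo.
o.o.o
o....
..o.o
k=20  oooo.
..oo.
oooo.
o.o.o
o....
..o.o
k=21  oooo.
o.oo.
..oo.
..o.o
o....
..o.o
k=22  o....
o..o.
..oo.
..o.o
o....
..o.o
k=23  o....
o..o.
..oo.
..o.o
oo...
oo..o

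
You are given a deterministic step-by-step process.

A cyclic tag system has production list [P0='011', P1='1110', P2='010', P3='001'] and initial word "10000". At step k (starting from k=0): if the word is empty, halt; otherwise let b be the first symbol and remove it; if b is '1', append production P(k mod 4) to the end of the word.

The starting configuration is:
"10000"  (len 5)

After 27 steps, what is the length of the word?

16

step 0: "10000"  (len 5)
step 1: "0000011"  (len 7)
step 2: "000011"  (len 6)
step 3: "00011"  (len 5)
step 4: "0011"  (len 4)
step 5: "011"  (len 3)
step 6: "11"  (len 2)
step 7: "1010"  (len 4)
step 8: "010001"  (len 6)
step 9: "10001"  (len 5)
step 10: "00011110"  (len 8)
step 11: "0011110"  (len 7)
step 12: "011110"  (len 6)
step 13: "11110"  (len 5)
step 14: "11101110"  (len 8)
step 15: "1101110010"  (len 10)
step 16: "101110010001"  (len 12)
step 17: "01110010001011"  (len 14)
step 18: "1110010001011"  (len 13)
step 19: "110010001011010"  (len 15)
step 20: "10010001011010001"  (len 17)
step 21: "0010001011010001011"  (len 19)
step 22: "010001011010001011"  (len 18)
step 23: "10001011010001011"  (len 17)
step 24: "0001011010001011001"  (len 19)
step 25: "001011010001011001"  (len 18)
step 26: "01011010001011001"  (len 17)
step 27: "1011010001011001"  (len 16)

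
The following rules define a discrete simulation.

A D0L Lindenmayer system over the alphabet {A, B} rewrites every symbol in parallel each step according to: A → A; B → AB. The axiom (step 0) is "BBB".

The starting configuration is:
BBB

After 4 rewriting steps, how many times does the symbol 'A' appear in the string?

t=0: BBB
t=1: ABABAB
t=2: AABAABAAB
t=3: AAABAAABAAAB
t=4: AAAABAAAABAAAAB

12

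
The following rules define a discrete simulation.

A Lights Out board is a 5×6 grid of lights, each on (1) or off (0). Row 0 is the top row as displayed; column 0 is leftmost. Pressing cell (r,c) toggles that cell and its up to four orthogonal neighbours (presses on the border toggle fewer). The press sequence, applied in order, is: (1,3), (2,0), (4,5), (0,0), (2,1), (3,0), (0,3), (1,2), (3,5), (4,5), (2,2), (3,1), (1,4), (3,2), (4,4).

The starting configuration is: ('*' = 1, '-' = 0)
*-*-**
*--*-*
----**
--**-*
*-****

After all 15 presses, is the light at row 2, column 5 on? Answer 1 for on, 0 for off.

0

0) *-*-**
*--*-*
----**
--**-*
*-****
1) *-****
*-*-**
---***
--**-*
*-****
2) *-****
--*-**
**-***
*-**-*
*-****
3) *-****
--*-**
**-***
*-**--
*-**--
4) -*****
*-*-**
**-***
*-**--
*-**--
5) -*****
***-**
--****
****--
*-**--
6) -*****
***-**
*-****
--**--
--**--
7) -*---*
******
*-****
--**--
--**--
8) -**--*
*---**
*--***
--**--
--**--
9) -**--*
*---**
*--**-
--****
--**-*
10) -**--*
*---**
*--**-
--***-
--***-
11) -**--*
*-*-**
***-*-
---**-
--***-
12) -**--*
*-*-**
*-*-*-
*****-
-****-
13) -**-**
*-**--
*-*---
*****-
-****-
14) -**-**
*-**--
*-----
*---*-
-*-**-
15) -**-**
*-**--
*-----
*-----
-*---*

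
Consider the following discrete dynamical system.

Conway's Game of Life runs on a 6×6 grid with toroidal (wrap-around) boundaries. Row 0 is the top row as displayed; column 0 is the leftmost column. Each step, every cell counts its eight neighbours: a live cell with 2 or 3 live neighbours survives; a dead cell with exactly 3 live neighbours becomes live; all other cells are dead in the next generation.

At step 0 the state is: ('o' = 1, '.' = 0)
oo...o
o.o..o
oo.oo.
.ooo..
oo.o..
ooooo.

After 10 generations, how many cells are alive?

1

k=0  oo...o
o.o..o
oo.oo.
.ooo..
oo.o..
ooooo.
k=1  ......
..oo..
....o.
.....o
.....o
...oo.
k=2  ..o.o.
...o..
...oo.
....oo
.....o
....o.
k=3  ....o.
..o...
...o.o
...o.o
.....o
...ooo
k=4  ....oo
...oo.
..oo..
o....o
o..o.o
...o.o
k=5  .....o
..o..o
..oo.o
oooo.o
......
...o..
k=6  ....o.
o.oo.o
.....o
oo.o.o
oo.oo.
......
k=7  ...ooo
o..o.o
...o..
.o.o..
.o.oo.
...ooo
k=8  ..o...
o.oo.o
o..o..
...o..
o....o
o.....
k=9  o.oo.o
o.oooo
oo.o.o
o...oo
o....o
oo...o
k=10  ......
......
......
......
......
..o...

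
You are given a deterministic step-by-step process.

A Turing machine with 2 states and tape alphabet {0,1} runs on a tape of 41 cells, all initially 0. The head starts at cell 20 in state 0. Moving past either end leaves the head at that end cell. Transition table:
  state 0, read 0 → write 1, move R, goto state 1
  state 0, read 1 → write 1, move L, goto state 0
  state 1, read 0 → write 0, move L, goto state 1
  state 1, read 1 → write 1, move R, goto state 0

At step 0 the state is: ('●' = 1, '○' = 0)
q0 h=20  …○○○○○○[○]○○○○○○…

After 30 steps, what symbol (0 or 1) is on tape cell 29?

[0] q0 h=20  …○○○○○○[○]○○○○○○…
[1] q1 h=21  …○○○○○●[○]○○○○○○…
[2] q1 h=20  …○○○○○○[●]○○○○○○…
[3] q0 h=21  …○○○○○●[○]○○○○○○…
[4] q1 h=22  …○○○○●●[○]○○○○○○…
[5] q1 h=21  …○○○○○●[●]○○○○○○…
[6] q0 h=22  …○○○○●●[○]○○○○○○…
[7] q1 h=23  …○○○●●●[○]○○○○○○…
[8] q1 h=22  …○○○○●●[●]○○○○○○…
[9] q0 h=23  …○○○●●●[○]○○○○○○…
[10] q1 h=24  …○○●●●●[○]○○○○○○…
[11] q1 h=23  …○○○●●●[●]○○○○○○…
[12] q0 h=24  …○○●●●●[○]○○○○○○…
[13] q1 h=25  …○●●●●●[○]○○○○○○…
[14] q1 h=24  …○○●●●●[●]○○○○○○…
[15] q0 h=25  …○●●●●●[○]○○○○○○…
[16] q1 h=26  …●●●●●●[○]○○○○○○…
[17] q1 h=25  …○●●●●●[●]○○○○○○…
[18] q0 h=26  …●●●●●●[○]○○○○○○…
[19] q1 h=27  …●●●●●●[○]○○○○○○…
[20] q1 h=26  …●●●●●●[●]○○○○○○…
[21] q0 h=27  …●●●●●●[○]○○○○○○…
[22] q1 h=28  …●●●●●●[○]○○○○○○…
[23] q1 h=27  …●●●●●●[●]○○○○○○…
[24] q0 h=28  …●●●●●●[○]○○○○○○…
[25] q1 h=29  …●●●●●●[○]○○○○○○…
[26] q1 h=28  …●●●●●●[●]○○○○○○…
[27] q0 h=29  …●●●●●●[○]○○○○○○…
[28] q1 h=30  …●●●●●●[○]○○○○○○…
[29] q1 h=29  …●●●●●●[●]○○○○○○…
[30] q0 h=30  …●●●●●●[○]○○○○○○…

1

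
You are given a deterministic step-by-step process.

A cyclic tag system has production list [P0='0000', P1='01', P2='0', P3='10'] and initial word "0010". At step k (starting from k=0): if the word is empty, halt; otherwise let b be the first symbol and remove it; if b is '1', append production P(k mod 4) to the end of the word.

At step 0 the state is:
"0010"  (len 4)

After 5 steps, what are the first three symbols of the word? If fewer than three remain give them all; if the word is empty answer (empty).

(empty)

0) "0010"  (len 4)
1) "010"  (len 3)
2) "10"  (len 2)
3) "00"  (len 2)
4) "0"  (len 1)
5) (halted — word empty)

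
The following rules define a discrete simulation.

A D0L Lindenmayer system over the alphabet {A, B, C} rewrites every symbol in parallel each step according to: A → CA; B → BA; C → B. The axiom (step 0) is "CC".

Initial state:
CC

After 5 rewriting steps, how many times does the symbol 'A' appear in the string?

10

k=0  CC
k=1  BB
k=2  BABA
k=3  BACABACA
k=4  BACABCABACABCA
k=5  BACABCABABCABACABCABABCA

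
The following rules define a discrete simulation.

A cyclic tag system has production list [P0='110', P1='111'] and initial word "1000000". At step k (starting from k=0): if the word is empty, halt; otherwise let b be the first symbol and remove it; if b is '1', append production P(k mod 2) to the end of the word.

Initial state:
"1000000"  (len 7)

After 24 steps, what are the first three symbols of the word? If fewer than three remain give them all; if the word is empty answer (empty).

011

[0] "1000000"  (len 7)
[1] "000000110"  (len 9)
[2] "00000110"  (len 8)
[3] "0000110"  (len 7)
[4] "000110"  (len 6)
[5] "00110"  (len 5)
[6] "0110"  (len 4)
[7] "110"  (len 3)
[8] "10111"  (len 5)
[9] "0111110"  (len 7)
[10] "111110"  (len 6)
[11] "11110110"  (len 8)
[12] "1110110111"  (len 10)
[13] "110110111110"  (len 12)
[14] "10110111110111"  (len 14)
[15] "0110111110111110"  (len 16)
[16] "110111110111110"  (len 15)
[17] "10111110111110110"  (len 17)
[18] "0111110111110110111"  (len 19)
[19] "111110111110110111"  (len 18)
[20] "11110111110110111111"  (len 20)
[21] "1110111110110111111110"  (len 22)
[22] "110111110110111111110111"  (len 24)
[23] "10111110110111111110111110"  (len 26)
[24] "0111110110111111110111110111"  (len 28)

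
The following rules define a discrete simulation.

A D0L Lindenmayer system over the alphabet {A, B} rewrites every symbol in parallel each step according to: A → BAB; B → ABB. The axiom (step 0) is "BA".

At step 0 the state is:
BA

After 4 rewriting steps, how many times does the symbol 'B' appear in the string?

108

0) BA
1) ABBBAB
2) BABABBABBABBBABABB
3) ABBBABABBBABABBABBBABABBABBBABABBABBABBBABABBBABABBABB
4) BABABBABBABBBABABBBABABBABBABBBABABBBABABBABBBABABBABBABBB…BABBBABABBABBABBBABABBBABABBABBABBBABABBBABABBABBBABABBABB  (len 162)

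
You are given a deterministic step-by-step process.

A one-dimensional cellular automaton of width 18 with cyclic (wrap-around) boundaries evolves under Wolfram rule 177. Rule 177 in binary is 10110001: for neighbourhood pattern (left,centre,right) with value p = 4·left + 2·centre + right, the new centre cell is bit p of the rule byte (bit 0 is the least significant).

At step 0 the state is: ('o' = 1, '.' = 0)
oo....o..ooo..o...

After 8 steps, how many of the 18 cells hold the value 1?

7

0) oo....o..ooo..o...
1) ..ooo..o..o.o..oo.
2) o..o.o..o..o.o...o
3) .o..o.o..o..o.oo..
4) ..o..o.o..o..o..oo
5) o..o..o.o..o..o...
6) .o..o..o.o..o..oo.
7) ..o..o..o.o..o...o
8) o..o..o..o.o..oo..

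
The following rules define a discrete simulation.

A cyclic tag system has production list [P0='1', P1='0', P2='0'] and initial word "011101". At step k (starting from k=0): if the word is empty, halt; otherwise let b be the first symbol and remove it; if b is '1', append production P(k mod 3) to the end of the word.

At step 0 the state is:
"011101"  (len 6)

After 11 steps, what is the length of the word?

0

gen 0: "011101"  (len 6)
gen 1: "11101"  (len 5)
gen 2: "11010"  (len 5)
gen 3: "10100"  (len 5)
gen 4: "01001"  (len 5)
gen 5: "1001"  (len 4)
gen 6: "0010"  (len 4)
gen 7: "010"  (len 3)
gen 8: "10"  (len 2)
gen 9: "00"  (len 2)
gen 10: "0"  (len 1)
gen 11: (halted — word empty)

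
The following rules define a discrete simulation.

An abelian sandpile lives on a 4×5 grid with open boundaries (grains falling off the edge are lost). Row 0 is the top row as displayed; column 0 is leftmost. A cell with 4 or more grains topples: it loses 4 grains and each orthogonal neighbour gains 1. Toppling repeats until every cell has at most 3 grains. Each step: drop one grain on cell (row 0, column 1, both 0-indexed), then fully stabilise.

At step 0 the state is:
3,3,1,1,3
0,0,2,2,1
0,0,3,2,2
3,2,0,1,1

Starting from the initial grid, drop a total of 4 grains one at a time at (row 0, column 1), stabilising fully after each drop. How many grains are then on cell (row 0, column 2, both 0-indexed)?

t=0: 3,3,1,1,3
0,0,2,2,1
0,0,3,2,2
3,2,0,1,1
t=1: 0,1,2,1,3
1,1,2,2,1
0,0,3,2,2
3,2,0,1,1
t=2: 0,2,2,1,3
1,1,2,2,1
0,0,3,2,2
3,2,0,1,1
t=3: 0,3,2,1,3
1,1,2,2,1
0,0,3,2,2
3,2,0,1,1
t=4: 1,0,3,1,3
1,2,2,2,1
0,0,3,2,2
3,2,0,1,1

3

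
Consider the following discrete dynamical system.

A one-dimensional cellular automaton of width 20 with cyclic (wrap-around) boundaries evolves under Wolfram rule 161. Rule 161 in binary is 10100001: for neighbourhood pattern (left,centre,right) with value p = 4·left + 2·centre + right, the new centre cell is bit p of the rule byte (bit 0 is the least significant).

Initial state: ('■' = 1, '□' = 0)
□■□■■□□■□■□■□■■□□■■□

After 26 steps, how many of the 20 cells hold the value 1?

8

0) □■□■■□□■□■□■□■■□□■■□
1) □□■□□□□□■□■□■□□□□□□□
2) ■□□□■■■□□■□■□□■■■■■■
3) □□■□□■□□□□■□□□□■■■■■
4) □□□□□□□■■□□□■■□□■■■□
5) ■■■■■■□□□□■□□□□□□■□□
6) □■■■■□□■■□□□■■■■□□□□
7) □□■■□□□□□□■□□■■□□■■■
8) □□□□□■■■■□□□□□□□□□■□
9) ■■■■□□■■□□■■■■■■■□□□
10) □■■□□□□□□□□■■■■■□□■□
11) □□□□■■■■■■□□■■■□□□□□
12) ■■■□□■■■■□□□□■□□■■■■
13) ■■□□□□■■□□■■□□□□□■■■
14) ■□□■■□□□□□□□□■■■□□■■
15) □□□□□□■■■■■■□□■□□□□■
16) □■■■■□□■■■■□□□□□■■□□
17) □□■■□□□□■■□□■■■□□□□■
18) □□□□□■■□□□□□□■□□■■□□
19) ■■■■□□□□■■■■□□□□□□□■
20) ■■■□□■■□□■■□□■■■■■□□
21) □■□□□□□□□□□□□□■■■□□□
22) □□□■■■■■■■■■■□□■□□■■
23) □■□□■■■■■■■■□□□□□□□□
24) □□□□□■■■■■■□□■■■■■■■
25) □■■■□□■■■■□□□□■■■■■□
26) □□■□□□□■■□□■■□□■■■□□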